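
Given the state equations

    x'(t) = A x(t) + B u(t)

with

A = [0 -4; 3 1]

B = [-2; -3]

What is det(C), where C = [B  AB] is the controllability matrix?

54

AB = [[12], [-9]]
Controllability matrix C = [B  AB] = [[-2, 12], [-3, -9]]
det(C) = (-2)·(-9) - 12·(-3) = 18 - (-36) = 54
Since det(C) ≠ 0, rank(C) = 2 and the system is completely controllable.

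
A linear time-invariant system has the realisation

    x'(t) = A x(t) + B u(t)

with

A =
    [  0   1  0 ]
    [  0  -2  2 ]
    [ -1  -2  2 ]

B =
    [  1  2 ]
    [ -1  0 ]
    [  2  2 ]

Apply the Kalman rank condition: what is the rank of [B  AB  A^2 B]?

3

AB = [[-1, 0], [6, 4], [5, 2]]
A^2B = [[6, 4], [-2, -4], [-1, -4]]
Controllability matrix C = [B  AB  A^2B] = [[1, 2, -1, 0, 6, 4], [-1, 0, 6, 4, -2, -4], [2, 2, 5, 2, -1, -4]]
Take the 3×3 submatrix of C formed by columns 1, 2, 3: [[1, 2, -1], [-1, 0, 6], [2, 2, 5]]. Its determinant is 1·(0·5 - 6·2) - 2·((-1)·5 - 6·2) + (-1)·((-1)·2 - 0·2) = 1·(-12) - 2·(-17) + (-1)·(-2) = 24 ≠ 0.
So rank(C) ≥ 3; since C has 3 rows, rank(C) = 3.
rank(C) = 3 = n, so the pair (A, B) is completely controllable.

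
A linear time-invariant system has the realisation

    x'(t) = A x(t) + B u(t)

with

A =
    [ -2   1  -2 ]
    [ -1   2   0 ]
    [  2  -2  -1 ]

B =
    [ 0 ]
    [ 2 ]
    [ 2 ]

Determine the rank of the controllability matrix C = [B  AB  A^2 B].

3

AB = [[-2], [4], [-6]]
A^2B = [[20], [10], [-6]]
Controllability matrix C = [B  AB  A^2B] = [[0, -2, 20], [2, 4, 10], [2, -6, -6]]
det(C) = 0·(4·(-6) - 10·(-6)) - (-2)·(2·(-6) - 10·2) + 20·(2·(-6) - 4·2) = 0·36 - (-2)·(-32) + 20·(-20) = -464 ≠ 0, so rank(C) = 3.
rank(C) = 3 = n, so the pair (A, B) is completely controllable.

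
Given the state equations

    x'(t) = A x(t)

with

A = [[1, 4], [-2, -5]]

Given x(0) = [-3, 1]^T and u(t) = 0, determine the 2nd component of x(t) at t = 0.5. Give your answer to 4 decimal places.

0.9899

det(sI - A) = s^2 - (tr A)s + det A, with tr A = 1 + (-5) = -4 and det A = 1·(-5) - 4·(-2) = -5 - (-8) = 3.
So p(s) = det(sI - A) = s^2 + 4s + 3.
Factor s^2 + 4s + 3: two numbers with sum -4 and product 3 are -1 and -3, so s^2 + 4s + 3 = (s + 1)(s + 3).
Hence p(s) = (s + 1) (s + 3), with roots -3, -1.
The eigenvalues -3, -1 are distinct and real, so A is diagonalisable and x(t) = e^{At} x(0) = V diag(e^{λ_i t}) V^{-1} x(0), where the columns of V are the eigenvectors.
λ = -3: A - (-3)I = [[4, 4], [-2, -2]]. Row 1 gives 4·v1 + 4·v2 = 0, so take v_1 = [-1, 1]^T.
λ = -1: A - (-1)I = [[2, 4], [-2, -4]]. Row 1 gives 2·v1 + 4·v2 = 0, so take v_2 = [2, -1]^T.
V = [v_1 v_2] = [[-1, 2], [1, -1]] has det V = -1, so V^{-1} = adj(V)/det V = [[1, 2], [1, 1]].
Modal coordinates z(0) = V^{-1} x(0): 1·(-3) + 2·1 = -1; 1·(-3) + 1·1 = -2; so z(0) = [-1, -2]^T.
x_2(t) = Σ_i (v_i)_2 · z_i(0) · e^{λ_i t} (row 2 of V times the modal terms).
x_2(0.5) = 1·(-1)·e^{-3·0.5} + (-1)·(-2)·e^{-1·0.5} = (-1)·0.223130 + 2·0.606531 = 0.9899.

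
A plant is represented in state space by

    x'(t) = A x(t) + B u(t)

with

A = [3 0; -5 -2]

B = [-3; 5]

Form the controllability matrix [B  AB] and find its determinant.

AB = [[-9], [5]]
Controllability matrix C = [B  AB] = [[-3, -9], [5, 5]]
det(C) = (-3)·5 - (-9)·5 = -15 - (-45) = 30
Since det(C) ≠ 0, rank(C) = 2 and the system is completely controllable.

30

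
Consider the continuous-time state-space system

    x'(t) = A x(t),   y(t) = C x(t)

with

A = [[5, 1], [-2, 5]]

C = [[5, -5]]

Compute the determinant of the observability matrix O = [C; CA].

75

CA = [[35, -20]]
Observability matrix O = [C; CA] = [[5, -5], [35, -20]]
det(O) = 5·(-20) - (-5)·35 = -100 - (-175) = 75
Since det(O) ≠ 0, rank(O) = 2 and the system is completely observable.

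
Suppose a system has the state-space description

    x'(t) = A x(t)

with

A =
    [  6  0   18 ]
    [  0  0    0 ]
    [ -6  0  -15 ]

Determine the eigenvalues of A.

-6, -3, 0

det(sI - A) = s^3 - (tr A)s^2 + (M11 + M22 + M33)s - det A, where Mii is the 2×2 principal minor of A obtained by deleting row i and column i.
tr A = 6 + 0 + (-15) = -9; M11 = 0·(-15) - 0·0 = 0 - 0 = 0; M22 = 6·(-15) - 18·(-6) = -90 - (-108) = 18; M33 = 6·0 - 0·0 = 0 - 0 = 0; sum of minors = 18.
det A = 6·(0·(-15) - 0·0) - 0·(0·(-15) - 0·(-6)) + 18·(0·0 - 0·(-6)) = 6·0 - 0·0 + 18·0 = 0.
So p(s) = det(sI - A) = s^3 + 9s^2 + 18s.
The constant term is 0, so p(s) = s(s^2 + 9s + 18).
Factor s^2 + 9s + 18: two numbers with sum -9 and product 18 are -3 and -6, so s^2 + 9s + 18 = (s + 3)(s + 6).
Hence p(s) = s (s + 3) (s + 6), with roots -6, -3, 0.
At least one eigenvalue has non-negative real part, so the system is not asymptotically stable.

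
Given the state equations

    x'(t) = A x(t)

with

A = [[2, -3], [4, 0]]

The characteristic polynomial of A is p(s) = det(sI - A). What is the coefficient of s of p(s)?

-2

For a 2×2 matrix, det(sI - A) = s^2 - (tr A)s + det A.
tr A = 2, det A = 12.
So p(s) = s^2 - 2s + 12.
The coefficient of s is -2.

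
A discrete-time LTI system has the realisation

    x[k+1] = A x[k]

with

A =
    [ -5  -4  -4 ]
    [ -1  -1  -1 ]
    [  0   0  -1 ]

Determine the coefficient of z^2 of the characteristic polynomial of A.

Expand det(zI - A) for the 3×3 matrix.
p(z) = z^3 + 7z^2 + 7z + 1.
(Check: constant term = det(-A) = (-1)^3 det A = 1; coefficient of z^2 = -tr A = 7.)
The coefficient of z^2 is 7.

7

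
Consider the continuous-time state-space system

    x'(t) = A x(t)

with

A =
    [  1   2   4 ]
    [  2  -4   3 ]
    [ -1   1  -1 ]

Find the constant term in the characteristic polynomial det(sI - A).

9

Expand det(sI - A) for the 3×3 matrix.
p(s) = s^3 + 4s^2 - 4s + 9.
(Check: constant term = det(-A) = (-1)^3 det A = 9; coefficient of s^2 = -tr A = 4.)
The constant term is 9.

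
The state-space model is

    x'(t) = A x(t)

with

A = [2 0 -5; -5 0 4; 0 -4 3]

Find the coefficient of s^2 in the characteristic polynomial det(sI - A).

-5

Expand det(sI - A) for the 3×3 matrix.
p(s) = s^3 - 5s^2 + 22s + 68.
(Check: constant term = det(-A) = (-1)^3 det A = 68; coefficient of s^2 = -tr A = -5.)
The coefficient of s^2 is -5.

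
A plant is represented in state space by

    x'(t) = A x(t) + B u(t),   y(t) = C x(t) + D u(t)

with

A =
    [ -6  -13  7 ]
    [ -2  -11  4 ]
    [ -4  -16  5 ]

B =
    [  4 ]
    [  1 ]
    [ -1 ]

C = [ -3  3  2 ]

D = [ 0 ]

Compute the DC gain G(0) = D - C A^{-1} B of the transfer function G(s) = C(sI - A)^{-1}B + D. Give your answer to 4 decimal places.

G(0) = C(-A)^{-1}B + D = -C A^{-1} B + D.
det A = -60, so A^{-1} = (1/-60)·adj(A) = [[-3/20, 47/60, -5/12], [1/10, 1/30, -1/6], [1/5, 11/15, -2/3]]
A^{-1} B = [3/5, 3/5, 11/5]^T
C A^{-1} B = 22/5
G(0) = D - C A^{-1} B = 0 - (22/5) = -22/5 ≈ -4.4000

-4.4000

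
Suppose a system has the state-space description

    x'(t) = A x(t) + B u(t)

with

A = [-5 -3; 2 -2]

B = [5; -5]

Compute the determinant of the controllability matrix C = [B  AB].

AB = [[-10], [20]]
Controllability matrix C = [B  AB] = [[5, -10], [-5, 20]]
det(C) = 5·20 - (-10)·(-5) = 100 - 50 = 50
Since det(C) ≠ 0, rank(C) = 2 and the system is completely controllable.

50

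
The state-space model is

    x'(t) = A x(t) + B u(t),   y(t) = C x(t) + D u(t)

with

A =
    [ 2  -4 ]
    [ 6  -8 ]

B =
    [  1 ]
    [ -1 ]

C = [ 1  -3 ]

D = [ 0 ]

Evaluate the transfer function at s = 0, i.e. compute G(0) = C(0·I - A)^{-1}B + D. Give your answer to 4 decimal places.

G(0) = C(-A)^{-1}B + D = -C A^{-1} B + D.
det A = 8, so A^{-1} = (1/8)·adj(A) = [[-1, 1/2], [-3/4, 1/4]]
A^{-1} B = [-3/2, -1]^T
C A^{-1} B = 3/2
G(0) = D - C A^{-1} B = 0 - (3/2) = -3/2 ≈ -1.5000

-1.5000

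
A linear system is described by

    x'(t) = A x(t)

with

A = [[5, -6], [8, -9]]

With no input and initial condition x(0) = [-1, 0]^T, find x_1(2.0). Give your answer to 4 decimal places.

det(sI - A) = s^2 - (tr A)s + det A, with tr A = 5 + (-9) = -4 and det A = 5·(-9) - (-6)·8 = -45 - (-48) = 3.
So p(s) = det(sI - A) = s^2 + 4s + 3.
Factor s^2 + 4s + 3: two numbers with sum -4 and product 3 are -1 and -3, so s^2 + 4s + 3 = (s + 1)(s + 3).
Hence p(s) = (s + 1) (s + 3), with roots -3, -1.
The eigenvalues -3, -1 are distinct and real, so A is diagonalisable and x(t) = e^{At} x(0) = V diag(e^{λ_i t}) V^{-1} x(0), where the columns of V are the eigenvectors.
λ = -3: A - (-3)I = [[8, -6], [8, -6]]. Row 1 gives 8·v1 + (-6)·v2 = 0, so take v_1 = [3, 4]^T.
λ = -1: A - (-1)I = [[6, -6], [8, -8]]. Row 1 gives 6·v1 + (-6)·v2 = 0, so take v_2 = [-1, -1]^T.
V = [v_1 v_2] = [[3, -1], [4, -1]] has det V = 1, so V^{-1} = adj(V)/det V = [[-1, 1], [-4, 3]].
Modal coordinates z(0) = V^{-1} x(0): (-1)·(-1) + 1·0 = 1; (-4)·(-1) + 3·0 = 4; so z(0) = [1, 4]^T.
x_1(t) = Σ_i (v_i)_1 · z_i(0) · e^{λ_i t} (row 1 of V times the modal terms).
x_1(2.0) = 3·1·e^{-3·2.0} + (-1)·4·e^{-1·2.0} = 3·0.002479 + (-4)·0.135335 = -0.5339.

-0.5339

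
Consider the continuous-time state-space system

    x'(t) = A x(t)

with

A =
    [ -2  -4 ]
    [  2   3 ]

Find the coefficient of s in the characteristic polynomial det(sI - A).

-1

For a 2×2 matrix, det(sI - A) = s^2 - (tr A)s + det A.
tr A = 1, det A = 2.
So p(s) = s^2 - s + 2.
The coefficient of s is -1.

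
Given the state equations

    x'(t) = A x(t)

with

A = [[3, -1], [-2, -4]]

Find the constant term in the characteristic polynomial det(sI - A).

For a 2×2 matrix, det(sI - A) = s^2 - (tr A)s + det A.
tr A = -1, det A = -14.
So p(s) = s^2 + s - 14.
The constant term is -14.

-14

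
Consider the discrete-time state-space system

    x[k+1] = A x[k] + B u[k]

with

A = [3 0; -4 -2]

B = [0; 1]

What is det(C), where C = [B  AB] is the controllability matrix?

AB = [[0], [-2]]
Controllability matrix C = [B  AB] = [[0, 0], [1, -2]]
det(C) = 0·(-2) - 0·1 = 0 - 0 = 0
Since det(C) = 0, rank(C) < 2 and the system is not completely controllable.

0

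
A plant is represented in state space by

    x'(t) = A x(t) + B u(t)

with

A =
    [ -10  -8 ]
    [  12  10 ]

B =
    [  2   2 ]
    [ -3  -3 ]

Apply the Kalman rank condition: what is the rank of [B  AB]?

AB = [[4, 4], [-6, -6]]
Controllability matrix C = [B  AB] = [[2, 2, 4, 4], [-3, -3, -6, -6]]
Every column of C is a scalar multiple of column 1 = [2, -3] (multipliers 1, 1, 2, 2), so the columns span a one-dimensional space.
C ≠ 0, hence rank(C) = 1.
rank(C) = 1 < n = 2, so the pair (A, B) is not completely controllable.

1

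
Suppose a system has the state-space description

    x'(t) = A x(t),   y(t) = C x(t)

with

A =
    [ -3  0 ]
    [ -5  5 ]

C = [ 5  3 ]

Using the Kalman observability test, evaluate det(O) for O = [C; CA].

CA = [[-30, 15]]
Observability matrix O = [C; CA] = [[5, 3], [-30, 15]]
det(O) = 5·15 - 3·(-30) = 75 - (-90) = 165
Since det(O) ≠ 0, rank(O) = 2 and the system is completely observable.

165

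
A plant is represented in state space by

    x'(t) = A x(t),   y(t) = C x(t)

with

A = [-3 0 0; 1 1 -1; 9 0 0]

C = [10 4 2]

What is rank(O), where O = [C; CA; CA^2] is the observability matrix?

CA = [[-8, 4, -4]]
CA^2 = [[-8, 4, -4]]
Observability matrix O = [C; CA; CA^2] = [[10, 4, 2], [-8, 4, -4], [-8, 4, -4]]
The columns c1, c2, c3 of O are linearly dependent: -c1 + c2 + 3·c3 = 0 (check each entry), so rank(O) ≤ 2.
The 2×2 minor from rows 1, 2, columns 1, 2 is 10·4 - 4·(-8) = 40 - (-32) = 72 ≠ 0, so rank(O) = 2.
rank(O) = 2 < n = 3, so the pair (A, C) is not completely observable.

2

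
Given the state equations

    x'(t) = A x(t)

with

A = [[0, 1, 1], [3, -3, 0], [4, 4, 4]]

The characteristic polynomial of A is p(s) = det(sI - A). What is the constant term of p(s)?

Expand det(sI - A) for the 3×3 matrix.
p(s) = s^3 - s^2 - 19s - 12.
(Check: constant term = det(-A) = (-1)^3 det A = -12; coefficient of s^2 = -tr A = -1.)
The constant term is -12.

-12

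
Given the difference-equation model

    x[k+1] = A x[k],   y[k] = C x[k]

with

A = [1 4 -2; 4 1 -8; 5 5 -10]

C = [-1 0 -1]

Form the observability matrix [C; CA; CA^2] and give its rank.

CA = [[-6, -9, 12]]
CA^2 = [[18, 27, -36]]
Observability matrix O = [C; CA; CA^2] = [[-1, 0, -1], [-6, -9, 12], [18, 27, -36]]
The columns c1, c2, c3 of O are linearly dependent: -c1 + 2·c2 + c3 = 0 (check each entry), so rank(O) ≤ 2.
The 2×2 minor from rows 1, 2, columns 1, 2 is (-1)·(-9) - 0·(-6) = 9 - 0 = 9 ≠ 0, so rank(O) = 2.
rank(O) = 2 < n = 3, so the pair (A, C) is not completely observable.

2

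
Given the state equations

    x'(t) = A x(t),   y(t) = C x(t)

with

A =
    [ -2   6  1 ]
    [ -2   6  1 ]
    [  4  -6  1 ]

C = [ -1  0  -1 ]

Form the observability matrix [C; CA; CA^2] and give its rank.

CA = [[-2, 0, -2]]
CA^2 = [[-4, 0, -4]]
Observability matrix O = [C; CA; CA^2] = [[-1, 0, -1], [-2, 0, -2], [-4, 0, -4]]
Every row of O is a scalar multiple of row 1 = [-1, 0, -1] (multipliers 1, 2, 4), so the rows span a one-dimensional space.
O ≠ 0, hence rank(O) = 1.
rank(O) = 1 < n = 3, so the pair (A, C) is not completely observable.

1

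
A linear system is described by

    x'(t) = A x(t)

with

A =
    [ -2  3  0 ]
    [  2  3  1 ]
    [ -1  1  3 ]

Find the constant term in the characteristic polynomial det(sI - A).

Expand det(sI - A) for the 3×3 matrix.
p(s) = s^3 - 4s^2 - 10s + 37.
(Check: constant term = det(-A) = (-1)^3 det A = 37; coefficient of s^2 = -tr A = -4.)
The constant term is 37.

37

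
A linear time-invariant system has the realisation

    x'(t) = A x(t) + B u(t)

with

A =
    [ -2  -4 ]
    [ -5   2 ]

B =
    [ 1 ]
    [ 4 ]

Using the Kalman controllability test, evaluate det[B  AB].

AB = [[-18], [3]]
Controllability matrix C = [B  AB] = [[1, -18], [4, 3]]
det(C) = 1·3 - (-18)·4 = 3 - (-72) = 75
Since det(C) ≠ 0, rank(C) = 2 and the system is completely controllable.

75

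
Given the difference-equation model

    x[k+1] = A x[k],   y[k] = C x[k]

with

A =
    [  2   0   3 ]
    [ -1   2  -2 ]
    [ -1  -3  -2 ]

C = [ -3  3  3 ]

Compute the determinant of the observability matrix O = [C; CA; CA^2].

CA = [[-12, -3, -21]]
CA^2 = [[0, 57, 12]]
Observability matrix O = [C; CA; CA^2] = [[-3, 3, 3], [-12, -3, -21], [0, 57, 12]]
Expanding along the first row, det(O) = (-3)·((-3)·12 - (-21)·57) - 3·((-12)·12 - (-21)·0) + 3·((-12)·57 - (-3)·0) = (-3)·1161 - 3·(-144) + 3·(-684) = -5103
Since det(O) ≠ 0, rank(O) = 3 and the system is completely observable.

-5103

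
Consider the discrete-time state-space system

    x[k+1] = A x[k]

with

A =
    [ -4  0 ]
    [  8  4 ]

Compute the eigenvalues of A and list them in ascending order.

-4, 4

det(zI - A) = z^2 - (tr A)z + det A, with tr A = (-4) + 4 = 0 and det A = (-4)·4 - 0·8 = -16 - 0 = -16.
So p(z) = det(zI - A) = z^2 - 16.
Factor z^2 - 16: two numbers with sum 0 and product -16 are 4 and -4, so z^2 - 16 = (z - 4)(z + 4).
Hence p(z) = (z - 4) (z + 4), with roots -4, 4.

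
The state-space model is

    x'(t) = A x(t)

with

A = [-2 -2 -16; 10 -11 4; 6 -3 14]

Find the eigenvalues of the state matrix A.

-6, 2, 5

det(sI - A) = s^3 - (tr A)s^2 + (M11 + M22 + M33)s - det A, where Mii is the 2×2 principal minor of A obtained by deleting row i and column i.
tr A = (-2) + (-11) + 14 = 1; M11 = (-11)·14 - 4·(-3) = -154 - (-12) = -142; M22 = (-2)·14 - (-16)·6 = -28 - (-96) = 68; M33 = (-2)·(-11) - (-2)·10 = 22 - (-20) = 42; sum of minors = -32.
det A = (-2)·((-11)·14 - 4·(-3)) - (-2)·(10·14 - 4·6) + (-16)·(10·(-3) - (-11)·6) = (-2)·(-142) - (-2)·116 + (-16)·36 = -60.
So p(s) = det(sI - A) = s^3 - s^2 - 32s + 60.
Rational-root test: any integer root divides 60. Testing small divisors, s = 2 works: p(2) = 8 + (-4) + (-64) + 60 = 0, so (s - 2) is a factor.
Dividing, p(s) = (s - 2)(s^2 + s - 30).
Factor s^2 + s - 30: two numbers with sum -1 and product -30 are 5 and -6, so s^2 + s - 30 = (s - 5)(s + 6).
Hence p(s) = (s - 5) (s - 2) (s + 6), with roots -6, 2, 5.
At least one eigenvalue has non-negative real part, so the system is not asymptotically stable.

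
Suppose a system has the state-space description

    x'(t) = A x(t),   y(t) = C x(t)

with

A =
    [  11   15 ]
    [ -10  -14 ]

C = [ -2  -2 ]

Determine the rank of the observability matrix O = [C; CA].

CA = [[-2, -2]]
Observability matrix O = [C; CA] = [[-2, -2], [-2, -2]]
Every row of O is a scalar multiple of row 1 = [-2, -2] (multipliers 1, 1), so the rows span a one-dimensional space.
O ≠ 0, hence rank(O) = 1.
rank(O) = 1 < n = 2, so the pair (A, C) is not completely observable.

1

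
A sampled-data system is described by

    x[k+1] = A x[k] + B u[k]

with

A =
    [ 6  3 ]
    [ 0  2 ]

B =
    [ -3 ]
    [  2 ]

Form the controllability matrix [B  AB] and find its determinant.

12

AB = [[-12], [4]]
Controllability matrix C = [B  AB] = [[-3, -12], [2, 4]]
det(C) = (-3)·4 - (-12)·2 = -12 - (-24) = 12
Since det(C) ≠ 0, rank(C) = 2 and the system is completely controllable.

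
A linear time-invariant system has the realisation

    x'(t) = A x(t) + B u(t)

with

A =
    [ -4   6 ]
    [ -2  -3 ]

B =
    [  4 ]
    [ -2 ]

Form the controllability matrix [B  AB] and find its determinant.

AB = [[-28], [-2]]
Controllability matrix C = [B  AB] = [[4, -28], [-2, -2]]
det(C) = 4·(-2) - (-28)·(-2) = -8 - 56 = -64
Since det(C) ≠ 0, rank(C) = 2 and the system is completely controllable.

-64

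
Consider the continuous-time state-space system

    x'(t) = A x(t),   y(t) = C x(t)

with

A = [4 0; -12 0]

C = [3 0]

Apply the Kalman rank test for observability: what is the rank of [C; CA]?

CA = [[12, 0]]
Observability matrix O = [C; CA] = [[3, 0], [12, 0]]
Every row of O is a scalar multiple of row 1 = [3, 0] (multipliers 1, 4), so the rows span a one-dimensional space.
O ≠ 0, hence rank(O) = 1.
rank(O) = 1 < n = 2, so the pair (A, C) is not completely observable.

1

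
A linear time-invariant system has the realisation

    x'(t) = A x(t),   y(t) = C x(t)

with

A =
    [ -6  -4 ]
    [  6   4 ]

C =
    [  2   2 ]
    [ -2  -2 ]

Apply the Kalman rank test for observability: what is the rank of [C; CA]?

1

CA = [[0, 0], [0, 0]]
Observability matrix O = [C; CA] = [[2, 2], [-2, -2], [0, 0], [0, 0]]
Every row of O is a scalar multiple of row 1 = [2, 2] (multipliers 1, -1, 0, 0), so the rows span a one-dimensional space.
O ≠ 0, hence rank(O) = 1.
rank(O) = 1 < n = 2, so the pair (A, C) is not completely observable.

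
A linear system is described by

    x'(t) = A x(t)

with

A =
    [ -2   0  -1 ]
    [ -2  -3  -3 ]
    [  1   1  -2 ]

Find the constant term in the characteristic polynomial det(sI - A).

19

Expand det(sI - A) for the 3×3 matrix.
p(s) = s^3 + 7s^2 + 20s + 19.
(Check: constant term = det(-A) = (-1)^3 det A = 19; coefficient of s^2 = -tr A = 7.)
The constant term is 19.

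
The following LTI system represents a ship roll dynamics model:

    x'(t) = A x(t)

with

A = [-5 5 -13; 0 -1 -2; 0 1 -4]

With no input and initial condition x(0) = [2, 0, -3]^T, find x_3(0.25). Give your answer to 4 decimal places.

det(sI - A) = s^3 - (tr A)s^2 + (M11 + M22 + M33)s - det A, where Mii is the 2×2 principal minor of A obtained by deleting row i and column i.
tr A = (-5) + (-1) + (-4) = -10; M11 = (-1)·(-4) - (-2)·1 = 4 - (-2) = 6; M22 = (-5)·(-4) - (-13)·0 = 20 - 0 = 20; M33 = (-5)·(-1) - 5·0 = 5 - 0 = 5; sum of minors = 31.
det A = (-5)·((-1)·(-4) - (-2)·1) - 5·(0·(-4) - (-2)·0) + (-13)·(0·1 - (-1)·0) = (-5)·6 - 5·0 + (-13)·0 = -30.
So p(s) = det(sI - A) = s^3 + 10s^2 + 31s + 30.
Rational-root test: any integer root divides 30. Testing small divisors, s = -2 works: p(-2) = -8 + 40 + (-62) + 30 = 0, so (s + 2) is a factor.
Dividing, p(s) = (s + 2)(s^2 + 8s + 15).
Factor s^2 + 8s + 15: two numbers with sum -8 and product 15 are -3 and -5, so s^2 + 8s + 15 = (s + 3)(s + 5).
Hence p(s) = (s + 2) (s + 3) (s + 5), with roots -5, -3, -2.
The eigenvalues -5, -3, -2 are distinct and real, so A is diagonalisable and x(t) = e^{At} x(0) = V diag(e^{λ_i t}) V^{-1} x(0), where the columns of V are the eigenvectors.
λ = -5: A - (-5)I = [[0, 5, -13], [0, 4, -2], [0, 1, 1]]. v must be orthogonal to every row; (row 1) × (row 2) = [42, 0, 0], so take v_1 = [1, 0, 0]^T.
λ = -3: A - (-3)I = [[-2, 5, -13], [0, 2, -2], [0, 1, -1]]. v must be orthogonal to every row; (row 1) × (row 2) = [16, -4, -4], so take v_2 = [4, -1, -1]^T.
λ = -2: A - (-2)I = [[-3, 5, -13], [0, 1, -2], [0, 1, -2]]. v must be orthogonal to every row; (row 1) × (row 2) = [3, -6, -3], so take v_3 = [-1, 2, 1]^T.
V = [v_1 v_2 v_3] = [[1, 4, -1], [0, -1, 2], [0, -1, 1]] has det V = 1, so V^{-1} = adj(V)/det V = [[1, -3, 7], [0, 1, -2], [0, 1, -1]].
Modal coordinates z(0) = V^{-1} x(0): 1·2 + (-3)·0 + 7·(-3) = -19; 0·2 + 1·0 + (-2)·(-3) = 6; 0·2 + 1·0 + (-1)·(-3) = 3; so z(0) = [-19, 6, 3]^T.
x_3(t) = Σ_i (v_i)_3 · z_i(0) · e^{λ_i t} (row 3 of V times the modal terms).
x_3(0.25) = 0·(-19)·e^{-5·0.25} + (-1)·6·e^{-3·0.25} + 1·3·e^{-2·0.25} = 0·0.286505 + (-6)·0.472367 + 3·0.606531 = -1.0146.

-1.0146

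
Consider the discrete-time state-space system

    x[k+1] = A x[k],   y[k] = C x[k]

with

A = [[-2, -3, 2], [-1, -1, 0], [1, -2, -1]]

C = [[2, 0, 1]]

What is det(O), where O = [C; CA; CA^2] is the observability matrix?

181

CA = [[-3, -8, 3]]
CA^2 = [[17, 11, -9]]
Observability matrix O = [C; CA; CA^2] = [[2, 0, 1], [-3, -8, 3], [17, 11, -9]]
Expanding along the first row, det(O) = 2·((-8)·(-9) - 3·11) - 0·((-3)·(-9) - 3·17) + 1·((-3)·11 - (-8)·17) = 2·39 - 0·(-24) + 1·103 = 181
Since det(O) ≠ 0, rank(O) = 3 and the system is completely observable.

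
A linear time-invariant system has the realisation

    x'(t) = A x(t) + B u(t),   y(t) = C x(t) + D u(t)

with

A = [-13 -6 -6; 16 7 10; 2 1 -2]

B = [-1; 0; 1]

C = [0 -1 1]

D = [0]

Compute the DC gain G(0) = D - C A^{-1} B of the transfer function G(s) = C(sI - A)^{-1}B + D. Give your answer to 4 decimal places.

G(0) = C(-A)^{-1}B + D = -C A^{-1} B + D.
det A = -12, so A^{-1} = (1/-12)·adj(A) = [[2, 3/2, 3/2], [-13/3, -19/6, -17/6], [-1/6, -1/12, -5/12]]
A^{-1} B = [-1/2, 3/2, -1/4]^T
C A^{-1} B = -7/4
G(0) = D - C A^{-1} B = 0 - (-7/4) = 7/4 ≈ 1.7500

1.7500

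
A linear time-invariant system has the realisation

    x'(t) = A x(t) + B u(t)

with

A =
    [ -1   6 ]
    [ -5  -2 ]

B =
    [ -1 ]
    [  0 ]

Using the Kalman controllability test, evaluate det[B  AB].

-5

AB = [[1], [5]]
Controllability matrix C = [B  AB] = [[-1, 1], [0, 5]]
det(C) = (-1)·5 - 1·0 = -5 - 0 = -5
Since det(C) ≠ 0, rank(C) = 2 and the system is completely controllable.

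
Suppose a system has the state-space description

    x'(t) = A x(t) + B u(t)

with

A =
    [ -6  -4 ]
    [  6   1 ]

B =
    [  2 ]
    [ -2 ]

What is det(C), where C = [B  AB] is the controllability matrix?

AB = [[-4], [10]]
Controllability matrix C = [B  AB] = [[2, -4], [-2, 10]]
det(C) = 2·10 - (-4)·(-2) = 20 - 8 = 12
Since det(C) ≠ 0, rank(C) = 2 and the system is completely controllable.

12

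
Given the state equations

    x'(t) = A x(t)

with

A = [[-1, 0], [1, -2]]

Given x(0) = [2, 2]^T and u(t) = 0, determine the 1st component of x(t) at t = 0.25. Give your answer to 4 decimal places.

det(sI - A) = s^2 - (tr A)s + det A, with tr A = (-1) + (-2) = -3 and det A = (-1)·(-2) - 0·1 = 2 - 0 = 2.
So p(s) = det(sI - A) = s^2 + 3s + 2.
Factor s^2 + 3s + 2: two numbers with sum -3 and product 2 are -1 and -2, so s^2 + 3s + 2 = (s + 1)(s + 2).
Hence p(s) = (s + 1) (s + 2), with roots -2, -1.
The eigenvalues -2, -1 are distinct and real, so A is diagonalisable and x(t) = e^{At} x(0) = V diag(e^{λ_i t}) V^{-1} x(0), where the columns of V are the eigenvectors.
λ = -2: A - (-2)I = [[1, 0], [1, 0]]. Row 1 gives 1·v1 + 0·v2 = 0, so take v_1 = [0, -1]^T.
λ = -1: A - (-1)I = [[0, 0], [1, -1]]. Row 2 gives 1·v1 + (-1)·v2 = 0, so take v_2 = [1, 1]^T.
V = [v_1 v_2] = [[0, 1], [-1, 1]] has det V = 1, so V^{-1} = adj(V)/det V = [[1, -1], [1, 0]].
Modal coordinates z(0) = V^{-1} x(0): 1·2 + (-1)·2 = 0; 1·2 + 0·2 = 2; so z(0) = [0, 2]^T.
x_1(t) = Σ_i (v_i)_1 · z_i(0) · e^{λ_i t} (row 1 of V times the modal terms).
x_1(0.25) = 0·0·e^{-2·0.25} + 1·2·e^{-1·0.25} = 0·0.606531 + 2·0.778801 = 1.5576.

1.5576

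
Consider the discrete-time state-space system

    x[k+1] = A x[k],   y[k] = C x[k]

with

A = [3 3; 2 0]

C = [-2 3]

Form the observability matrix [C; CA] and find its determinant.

12

CA = [[0, -6]]
Observability matrix O = [C; CA] = [[-2, 3], [0, -6]]
det(O) = (-2)·(-6) - 3·0 = 12 - 0 = 12
Since det(O) ≠ 0, rank(O) = 2 and the system is completely observable.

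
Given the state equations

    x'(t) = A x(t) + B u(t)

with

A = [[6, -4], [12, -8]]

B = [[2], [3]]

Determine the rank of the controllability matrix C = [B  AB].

1

AB = [[0], [0]]
Controllability matrix C = [B  AB] = [[2, 0], [3, 0]]
Every column of C is a scalar multiple of column 1 = [2, 3] (multipliers 1, 0), so the columns span a one-dimensional space.
C ≠ 0, hence rank(C) = 1.
rank(C) = 1 < n = 2, so the pair (A, B) is not completely controllable.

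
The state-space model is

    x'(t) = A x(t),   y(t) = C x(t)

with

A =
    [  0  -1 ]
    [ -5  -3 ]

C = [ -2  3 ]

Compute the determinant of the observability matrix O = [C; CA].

59

CA = [[-15, -7]]
Observability matrix O = [C; CA] = [[-2, 3], [-15, -7]]
det(O) = (-2)·(-7) - 3·(-15) = 14 - (-45) = 59
Since det(O) ≠ 0, rank(O) = 2 and the system is completely observable.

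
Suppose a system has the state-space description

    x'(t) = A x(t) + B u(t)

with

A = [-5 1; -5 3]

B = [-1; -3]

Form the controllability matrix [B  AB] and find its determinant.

AB = [[2], [-4]]
Controllability matrix C = [B  AB] = [[-1, 2], [-3, -4]]
det(C) = (-1)·(-4) - 2·(-3) = 4 - (-6) = 10
Since det(C) ≠ 0, rank(C) = 2 and the system is completely controllable.

10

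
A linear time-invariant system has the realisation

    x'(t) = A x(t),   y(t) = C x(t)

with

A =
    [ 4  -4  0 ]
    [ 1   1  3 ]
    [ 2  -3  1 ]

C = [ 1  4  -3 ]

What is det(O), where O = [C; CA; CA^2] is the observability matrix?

CA = [[2, 9, 9]]
CA^2 = [[35, -26, 36]]
Observability matrix O = [C; CA; CA^2] = [[1, 4, -3], [2, 9, 9], [35, -26, 36]]
Expanding along the first row, det(O) = 1·(9·36 - 9·(-26)) - 4·(2·36 - 9·35) + (-3)·(2·(-26) - 9·35) = 1·558 - 4·(-243) + (-3)·(-367) = 2631
Since det(O) ≠ 0, rank(O) = 3 and the system is completely observable.

2631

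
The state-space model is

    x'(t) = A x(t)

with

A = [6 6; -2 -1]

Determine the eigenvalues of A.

2, 3

det(sI - A) = s^2 - (tr A)s + det A, with tr A = 6 + (-1) = 5 and det A = 6·(-1) - 6·(-2) = -6 - (-12) = 6.
So p(s) = det(sI - A) = s^2 - 5s + 6.
Factor s^2 - 5s + 6: two numbers with sum 5 and product 6 are 3 and 2, so s^2 - 5s + 6 = (s - 3)(s - 2).
Hence p(s) = (s - 3) (s - 2), with roots 2, 3.
At least one eigenvalue has non-negative real part, so the system is not asymptotically stable.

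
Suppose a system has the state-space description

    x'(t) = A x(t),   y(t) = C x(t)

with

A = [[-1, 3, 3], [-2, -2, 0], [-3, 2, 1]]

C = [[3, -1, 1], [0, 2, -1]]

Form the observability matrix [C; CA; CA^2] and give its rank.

CA = [[-4, 13, 10], [-1, -6, -1]]
CA^2 = [[-52, -18, -2], [16, 7, -4]]
Observability matrix O = [C; CA; CA^2] = [[3, -1, 1], [0, 2, -1], [-4, 13, 10], [-1, -6, -1], [-52, -18, -2], [16, 7, -4]]
Take the 3×3 submatrix of O formed by rows 1, 2, 3: [[3, -1, 1], [0, 2, -1], [-4, 13, 10]]. Its determinant is 3·(2·10 - (-1)·13) - (-1)·(0·10 - (-1)·(-4)) + 1·(0·13 - 2·(-4)) = 3·33 - (-1)·(-4) + 1·8 = 103 ≠ 0.
So rank(O) ≥ 3; since O has 3 columns, rank(O) = 3.
rank(O) = 3 = n, so the pair (A, C) is completely observable.

3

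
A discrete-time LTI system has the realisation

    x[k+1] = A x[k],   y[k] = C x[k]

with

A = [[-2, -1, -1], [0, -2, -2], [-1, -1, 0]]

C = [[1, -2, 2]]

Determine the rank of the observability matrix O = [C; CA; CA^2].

3

CA = [[-4, 1, 3]]
CA^2 = [[5, -1, 2]]
Observability matrix O = [C; CA; CA^2] = [[1, -2, 2], [-4, 1, 3], [5, -1, 2]]
det(O) = 1·(1·2 - 3·(-1)) - (-2)·((-4)·2 - 3·5) + 2·((-4)·(-1) - 1·5) = 1·5 - (-2)·(-23) + 2·(-1) = -43 ≠ 0, so rank(O) = 3.
rank(O) = 3 = n, so the pair (A, C) is completely observable.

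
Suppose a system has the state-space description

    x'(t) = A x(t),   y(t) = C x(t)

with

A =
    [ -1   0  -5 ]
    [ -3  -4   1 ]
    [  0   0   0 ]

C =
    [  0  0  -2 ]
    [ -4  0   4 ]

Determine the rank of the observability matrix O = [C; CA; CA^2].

CA = [[0, 0, 0], [4, 0, 20]]
CA^2 = [[0, 0, 0], [-4, 0, -20]]
Observability matrix O = [C; CA; CA^2] = [[0, 0, -2], [-4, 0, 4], [0, 0, 0], [4, 0, 20], [0, 0, 0], [-4, 0, -20]]
Column 2 of O is identically zero, so rank(O) ≤ 2.
The 2×2 minor from rows 1, 2, columns 1, 3 is 0·4 - (-2)·(-4) = 0 - 8 = -8 ≠ 0, so rank(O) = 2.
rank(O) = 2 < n = 3, so the pair (A, C) is not completely observable.

2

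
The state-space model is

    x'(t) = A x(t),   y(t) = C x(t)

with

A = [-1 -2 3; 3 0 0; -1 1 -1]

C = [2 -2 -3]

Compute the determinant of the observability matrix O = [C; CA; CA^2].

1494

CA = [[-5, -7, 9]]
CA^2 = [[-25, 19, -24]]
Observability matrix O = [C; CA; CA^2] = [[2, -2, -3], [-5, -7, 9], [-25, 19, -24]]
Expanding along the first row, det(O) = 2·((-7)·(-24) - 9·19) - (-2)·((-5)·(-24) - 9·(-25)) + (-3)·((-5)·19 - (-7)·(-25)) = 2·(-3) - (-2)·345 + (-3)·(-270) = 1494
Since det(O) ≠ 0, rank(O) = 3 and the system is completely observable.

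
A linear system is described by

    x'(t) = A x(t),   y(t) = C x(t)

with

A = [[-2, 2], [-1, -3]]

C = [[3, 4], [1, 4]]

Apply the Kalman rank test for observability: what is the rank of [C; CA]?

2

CA = [[-10, -6], [-6, -10]]
Observability matrix O = [C; CA] = [[3, 4], [1, 4], [-10, -6], [-6, -10]]
Take the 2×2 submatrix of O formed by rows 1, 2: [[3, 4], [1, 4]]. Its determinant is 3·4 - 4·1 = 12 - 4 = 8 ≠ 0.
So rank(O) ≥ 2; since O has 2 columns, rank(O) = 2.
rank(O) = 2 = n, so the pair (A, C) is completely observable.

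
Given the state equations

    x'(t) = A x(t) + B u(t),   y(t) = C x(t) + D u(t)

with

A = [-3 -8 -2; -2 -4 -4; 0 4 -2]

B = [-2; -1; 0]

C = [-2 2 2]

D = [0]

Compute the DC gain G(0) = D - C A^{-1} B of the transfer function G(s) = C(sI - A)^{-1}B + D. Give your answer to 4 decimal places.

2.5000

G(0) = C(-A)^{-1}B + D = -C A^{-1} B + D.
det A = -24, so A^{-1} = (1/-24)·adj(A) = [[-1, 1, -1], [1/6, -1/4, 1/3], [1/3, -1/2, 1/6]]
A^{-1} B = [1, -1/12, -1/6]^T
C A^{-1} B = -5/2
G(0) = D - C A^{-1} B = 0 - (-5/2) = 5/2 ≈ 2.5000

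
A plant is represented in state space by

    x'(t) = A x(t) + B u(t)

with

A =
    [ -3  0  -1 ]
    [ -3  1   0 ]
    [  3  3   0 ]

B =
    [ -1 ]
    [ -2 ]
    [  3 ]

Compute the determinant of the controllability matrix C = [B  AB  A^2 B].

AB = [[0], [1], [-9]]
A^2B = [[9], [1], [3]]
Controllability matrix C = [B  AB  A^2B] = [[-1, 0, 9], [-2, 1, 1], [3, -9, 3]]
Expanding along the first row, det(C) = (-1)·(1·3 - 1·(-9)) - 0·((-2)·3 - 1·3) + 9·((-2)·(-9) - 1·3) = (-1)·12 - 0·(-9) + 9·15 = 123
Since det(C) ≠ 0, rank(C) = 3 and the system is completely controllable.

123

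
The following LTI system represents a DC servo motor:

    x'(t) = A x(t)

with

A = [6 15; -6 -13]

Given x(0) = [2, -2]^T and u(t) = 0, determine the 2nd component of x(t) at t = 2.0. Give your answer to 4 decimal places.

0.0122

det(sI - A) = s^2 - (tr A)s + det A, with tr A = 6 + (-13) = -7 and det A = 6·(-13) - 15·(-6) = -78 - (-90) = 12.
So p(s) = det(sI - A) = s^2 + 7s + 12.
Factor s^2 + 7s + 12: two numbers with sum -7 and product 12 are -3 and -4, so s^2 + 7s + 12 = (s + 3)(s + 4).
Hence p(s) = (s + 3) (s + 4), with roots -4, -3.
The eigenvalues -4, -3 are distinct and real, so A is diagonalisable and x(t) = e^{At} x(0) = V diag(e^{λ_i t}) V^{-1} x(0), where the columns of V are the eigenvectors.
λ = -4: A - (-4)I = [[10, 15], [-6, -9]]. Row 1 gives 10·v1 + 15·v2 = 0, so take v_1 = [-3, 2]^T.
λ = -3: A - (-3)I = [[9, 15], [-6, -10]]. Row 1 gives 9·v1 + 15·v2 = 0, so take v_2 = [5, -3]^T.
V = [v_1 v_2] = [[-3, 5], [2, -3]] has det V = -1, so V^{-1} = adj(V)/det V = [[3, 5], [2, 3]].
Modal coordinates z(0) = V^{-1} x(0): 3·2 + 5·(-2) = -4; 2·2 + 3·(-2) = -2; so z(0) = [-4, -2]^T.
x_2(t) = Σ_i (v_i)_2 · z_i(0) · e^{λ_i t} (row 2 of V times the modal terms).
x_2(2.0) = 2·(-4)·e^{-4·2.0} + (-3)·(-2)·e^{-3·2.0} = (-8)·0.000335 + 6·0.002479 = 0.0122.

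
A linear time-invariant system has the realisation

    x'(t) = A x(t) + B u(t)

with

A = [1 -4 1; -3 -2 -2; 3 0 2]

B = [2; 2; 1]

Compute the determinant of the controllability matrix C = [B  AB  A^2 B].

931

AB = [[-5], [-12], [8]]
A^2B = [[51], [23], [1]]
Controllability matrix C = [B  AB  A^2B] = [[2, -5, 51], [2, -12, 23], [1, 8, 1]]
Expanding along the first row, det(C) = 2·((-12)·1 - 23·8) - (-5)·(2·1 - 23·1) + 51·(2·8 - (-12)·1) = 2·(-196) - (-5)·(-21) + 51·28 = 931
Since det(C) ≠ 0, rank(C) = 3 and the system is completely controllable.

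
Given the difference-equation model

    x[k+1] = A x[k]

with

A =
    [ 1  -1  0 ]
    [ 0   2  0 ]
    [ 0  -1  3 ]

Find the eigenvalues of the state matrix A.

det(zI - A) = z^3 - (tr A)z^2 + (M11 + M22 + M33)z - det A, where Mii is the 2×2 principal minor of A obtained by deleting row i and column i.
tr A = 1 + 2 + 3 = 6; M11 = 2·3 - 0·(-1) = 6 - 0 = 6; M22 = 1·3 - 0·0 = 3 - 0 = 3; M33 = 1·2 - (-1)·0 = 2 - 0 = 2; sum of minors = 11.
det A = 1·(2·3 - 0·(-1)) - (-1)·(0·3 - 0·0) + 0·(0·(-1) - 2·0) = 1·6 - (-1)·0 + 0·0 = 6.
So p(z) = det(zI - A) = z^3 - 6z^2 + 11z - 6.
Rational-root test: any integer root divides -6. Testing small divisors, z = 1 works: p(1) = 1 + (-6) + 11 + (-6) = 0, so (z - 1) is a factor.
Dividing, p(z) = (z - 1)(z^2 - 5z + 6).
Factor z^2 - 5z + 6: two numbers with sum 5 and product 6 are 3 and 2, so z^2 - 5z + 6 = (z - 3)(z - 2).
Hence p(z) = (z - 3) (z - 2) (z - 1), with roots 1, 2, 3.

1, 2, 3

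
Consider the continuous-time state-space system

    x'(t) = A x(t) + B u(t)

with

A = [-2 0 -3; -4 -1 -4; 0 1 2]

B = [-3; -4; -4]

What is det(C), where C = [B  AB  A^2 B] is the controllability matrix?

AB = [[18], [32], [-12]]
A^2B = [[0], [-56], [8]]
Controllability matrix C = [B  AB  A^2B] = [[-3, 18, 0], [-4, 32, -56], [-4, -12, 8]]
Expanding along the first row, det(C) = (-3)·(32·8 - (-56)·(-12)) - 18·((-4)·8 - (-56)·(-4)) + 0·((-4)·(-12) - 32·(-4)) = (-3)·(-416) - 18·(-256) + 0·176 = 5856
Since det(C) ≠ 0, rank(C) = 3 and the system is completely controllable.

5856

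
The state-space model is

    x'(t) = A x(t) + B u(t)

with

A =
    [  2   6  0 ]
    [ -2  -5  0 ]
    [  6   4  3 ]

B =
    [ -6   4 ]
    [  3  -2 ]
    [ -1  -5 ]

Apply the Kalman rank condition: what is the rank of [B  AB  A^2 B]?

2

AB = [[6, -4], [-3, 2], [-27, 1]]
A^2B = [[-6, 4], [3, -2], [-57, -13]]
Controllability matrix C = [B  AB  A^2B] = [[-6, 4, 6, -4, -6, 4], [3, -2, -3, 2, 3, -2], [-1, -5, -27, 1, -57, -13]]
The rows r1, r2, r3 of C are linearly dependent: r1 + 2·r2 = 0 (check each entry), so rank(C) ≤ 2.
The 2×2 minor from rows 1, 3, columns 1, 2 is (-6)·(-5) - 4·(-1) = 30 - (-4) = 34 ≠ 0, so rank(C) = 2.
rank(C) = 2 < n = 3, so the pair (A, B) is not completely controllable.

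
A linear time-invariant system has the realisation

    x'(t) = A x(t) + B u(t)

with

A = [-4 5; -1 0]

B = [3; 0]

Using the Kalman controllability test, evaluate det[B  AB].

AB = [[-12], [-3]]
Controllability matrix C = [B  AB] = [[3, -12], [0, -3]]
det(C) = 3·(-3) - (-12)·0 = -9 - 0 = -9
Since det(C) ≠ 0, rank(C) = 2 and the system is completely controllable.

-9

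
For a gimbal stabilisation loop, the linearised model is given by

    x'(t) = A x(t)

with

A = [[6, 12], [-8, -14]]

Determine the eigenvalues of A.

det(sI - A) = s^2 - (tr A)s + det A, with tr A = 6 + (-14) = -8 and det A = 6·(-14) - 12·(-8) = -84 - (-96) = 12.
So p(s) = det(sI - A) = s^2 + 8s + 12.
Factor s^2 + 8s + 12: two numbers with sum -8 and product 12 are -2 and -6, so s^2 + 8s + 12 = (s + 2)(s + 6).
Hence p(s) = (s + 2) (s + 6), with roots -6, -2.
All eigenvalues have negative real part, so the system is asymptotically stable.

-6, -2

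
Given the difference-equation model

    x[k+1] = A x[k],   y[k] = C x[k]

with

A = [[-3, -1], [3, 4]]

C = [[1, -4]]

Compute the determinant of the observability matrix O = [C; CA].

-77

CA = [[-15, -17]]
Observability matrix O = [C; CA] = [[1, -4], [-15, -17]]
det(O) = 1·(-17) - (-4)·(-15) = -17 - 60 = -77
Since det(O) ≠ 0, rank(O) = 2 and the system is completely observable.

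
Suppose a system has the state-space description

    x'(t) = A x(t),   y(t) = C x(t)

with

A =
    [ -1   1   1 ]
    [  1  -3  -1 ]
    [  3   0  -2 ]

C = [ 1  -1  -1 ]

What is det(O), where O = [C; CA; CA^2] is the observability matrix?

CA = [[-5, 4, 4]]
CA^2 = [[21, -17, -17]]
Observability matrix O = [C; CA; CA^2] = [[1, -1, -1], [-5, 4, 4], [21, -17, -17]]
Expanding along the first row, det(O) = 1·(4·(-17) - 4·(-17)) - (-1)·((-5)·(-17) - 4·21) + (-1)·((-5)·(-17) - 4·21) = 1·0 - (-1)·1 + (-1)·1 = 0
Since det(O) = 0, rank(O) < 3 and the system is not completely observable.

0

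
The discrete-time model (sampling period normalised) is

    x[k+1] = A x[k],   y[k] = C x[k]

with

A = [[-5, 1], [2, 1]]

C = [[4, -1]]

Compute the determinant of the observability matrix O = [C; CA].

-10

CA = [[-22, 3]]
Observability matrix O = [C; CA] = [[4, -1], [-22, 3]]
det(O) = 4·3 - (-1)·(-22) = 12 - 22 = -10
Since det(O) ≠ 0, rank(O) = 2 and the system is completely observable.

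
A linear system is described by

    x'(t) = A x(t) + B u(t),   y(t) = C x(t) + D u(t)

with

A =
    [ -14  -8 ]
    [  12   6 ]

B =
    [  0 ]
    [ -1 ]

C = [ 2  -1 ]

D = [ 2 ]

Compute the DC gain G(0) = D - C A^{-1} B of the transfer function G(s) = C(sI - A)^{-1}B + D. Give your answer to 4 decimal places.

G(0) = C(-A)^{-1}B + D = -C A^{-1} B + D.
det A = 12, so A^{-1} = (1/12)·adj(A) = [[1/2, 2/3], [-1, -7/6]]
A^{-1} B = [-2/3, 7/6]^T
C A^{-1} B = -5/2
G(0) = D - C A^{-1} B = 2 - (-5/2) = 9/2 ≈ 4.5000

4.5000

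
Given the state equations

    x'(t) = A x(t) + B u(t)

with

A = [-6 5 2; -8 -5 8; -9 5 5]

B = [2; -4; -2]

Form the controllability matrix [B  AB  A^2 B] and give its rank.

2

AB = [[-36], [-12], [-48]]
A^2B = [[60], [-36], [24]]
Controllability matrix C = [B  AB  A^2B] = [[2, -36, 60], [-4, -12, -36], [-2, -48, 24]]
The rows r1, r2, r3 of C are linearly dependent: -r1 - r2 + r3 = 0 (check each entry), so rank(C) ≤ 2.
The 2×2 minor from rows 1, 2, columns 1, 2 is 2·(-12) - (-36)·(-4) = -24 - 144 = -168 ≠ 0, so rank(C) = 2.
rank(C) = 2 < n = 3, so the pair (A, B) is not completely controllable.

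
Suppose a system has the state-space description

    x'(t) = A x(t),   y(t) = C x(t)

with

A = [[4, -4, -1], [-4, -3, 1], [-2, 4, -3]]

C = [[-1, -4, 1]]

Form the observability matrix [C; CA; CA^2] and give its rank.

CA = [[10, 20, -6]]
CA^2 = [[-28, -124, 28]]
Observability matrix O = [C; CA; CA^2] = [[-1, -4, 1], [10, 20, -6], [-28, -124, 28]]
det(O) = (-1)·(20·28 - (-6)·(-124)) - (-4)·(10·28 - (-6)·(-28)) + 1·(10·(-124) - 20·(-28)) = (-1)·(-184) - (-4)·112 + 1·(-680) = -48 ≠ 0, so rank(O) = 3.
rank(O) = 3 = n, so the pair (A, C) is completely observable.

3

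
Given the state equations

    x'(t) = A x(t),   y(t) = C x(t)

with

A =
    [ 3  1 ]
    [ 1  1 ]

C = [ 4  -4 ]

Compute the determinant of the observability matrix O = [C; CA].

32

CA = [[8, 0]]
Observability matrix O = [C; CA] = [[4, -4], [8, 0]]
det(O) = 4·0 - (-4)·8 = 0 - (-32) = 32
Since det(O) ≠ 0, rank(O) = 2 and the system is completely observable.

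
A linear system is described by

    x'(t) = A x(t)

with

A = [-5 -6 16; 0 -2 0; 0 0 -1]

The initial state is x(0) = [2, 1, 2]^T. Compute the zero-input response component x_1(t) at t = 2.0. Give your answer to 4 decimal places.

det(sI - A) = s^3 - (tr A)s^2 + (M11 + M22 + M33)s - det A, where Mii is the 2×2 principal minor of A obtained by deleting row i and column i.
tr A = (-5) + (-2) + (-1) = -8; M11 = (-2)·(-1) - 0·0 = 2 - 0 = 2; M22 = (-5)·(-1) - 16·0 = 5 - 0 = 5; M33 = (-5)·(-2) - (-6)·0 = 10 - 0 = 10; sum of minors = 17.
det A = (-5)·((-2)·(-1) - 0·0) - (-6)·(0·(-1) - 0·0) + 16·(0·0 - (-2)·0) = (-5)·2 - (-6)·0 + 16·0 = -10.
So p(s) = det(sI - A) = s^3 + 8s^2 + 17s + 10.
Rational-root test: any integer root divides 10. Testing small divisors, s = -1 works: p(-1) = -1 + 8 + (-17) + 10 = 0, so (s + 1) is a factor.
Dividing, p(s) = (s + 1)(s^2 + 7s + 10).
Factor s^2 + 7s + 10: two numbers with sum -7 and product 10 are -2 and -5, so s^2 + 7s + 10 = (s + 2)(s + 5).
Hence p(s) = (s + 1) (s + 2) (s + 5), with roots -5, -2, -1.
The eigenvalues -5, -2, -1 are distinct and real, so A is diagonalisable and x(t) = e^{At} x(0) = V diag(e^{λ_i t}) V^{-1} x(0), where the columns of V are the eigenvectors.
λ = -5: A - (-5)I = [[0, -6, 16], [0, 3, 0], [0, 0, 4]]. v must be orthogonal to every row; (row 1) × (row 2) = [-48, 0, 0], so take v_1 = [1, 0, 0]^T.
λ = -2: A - (-2)I = [[-3, -6, 16], [0, 0, 0], [0, 0, 1]]. v must be orthogonal to every row; (row 1) × (row 3) = [-6, 3, 0], so take v_2 = [-2, 1, 0]^T.
λ = -1: A - (-1)I = [[-4, -6, 16], [0, -1, 0], [0, 0, 0]]. v must be orthogonal to every row; (row 1) × (row 2) = [16, 0, 4], so take v_3 = [4, 0, 1]^T.
V = [v_1 v_2 v_3] = [[1, -2, 4], [0, 1, 0], [0, 0, 1]] has det V = 1, so V^{-1} = adj(V)/det V = [[1, 2, -4], [0, 1, 0], [0, 0, 1]].
Modal coordinates z(0) = V^{-1} x(0): 1·2 + 2·1 + (-4)·2 = -4; 0·2 + 1·1 + 0·2 = 1; 0·2 + 0·1 + 1·2 = 2; so z(0) = [-4, 1, 2]^T.
x_1(t) = Σ_i (v_i)_1 · z_i(0) · e^{λ_i t} (row 1 of V times the modal terms).
x_1(2.0) = 1·(-4)·e^{-5·2.0} + (-2)·1·e^{-2·2.0} + 4·2·e^{-1·2.0} = (-4)·0.000045 + (-2)·0.018316 + 8·0.135335 = 1.0459.

1.0459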